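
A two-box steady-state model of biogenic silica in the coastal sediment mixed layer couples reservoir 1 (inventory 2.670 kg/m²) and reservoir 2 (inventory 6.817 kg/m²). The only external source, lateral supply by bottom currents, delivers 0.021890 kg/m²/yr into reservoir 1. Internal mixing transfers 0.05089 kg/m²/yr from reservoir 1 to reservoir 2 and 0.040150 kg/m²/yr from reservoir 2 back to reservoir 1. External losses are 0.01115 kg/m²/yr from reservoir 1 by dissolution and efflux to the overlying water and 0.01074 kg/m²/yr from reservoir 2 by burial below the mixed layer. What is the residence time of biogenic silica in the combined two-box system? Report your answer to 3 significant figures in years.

433 yr

Residence time in the combined system uses the total inventory and the total *external* removal — internal exchanges between the two boxes cancel.
M_total = 2.670 + 6.817 = 9.4870 kg/m².
ΣF_external_out = 0.01115 + 0.01074 = 0.021890 kg/m²/yr.
τ = M_total / ΣF_ext = 9.4870 / 0.021890 = 433.4 yr.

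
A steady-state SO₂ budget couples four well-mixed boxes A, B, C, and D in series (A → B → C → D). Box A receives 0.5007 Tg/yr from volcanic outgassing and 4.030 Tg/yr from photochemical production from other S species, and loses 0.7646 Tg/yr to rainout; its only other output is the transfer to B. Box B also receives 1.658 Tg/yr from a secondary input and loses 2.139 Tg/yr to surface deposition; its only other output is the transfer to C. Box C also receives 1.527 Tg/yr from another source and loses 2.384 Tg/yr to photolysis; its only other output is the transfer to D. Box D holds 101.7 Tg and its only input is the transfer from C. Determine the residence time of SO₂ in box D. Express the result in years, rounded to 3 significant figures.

Box A: F(A→B) = (0.5007 + 4.030) − 0.7646 = 3.7661 Tg/yr.
Box B: F(B→C) = (3.7661 + 1.658) − 2.139 = 3.2851 Tg/yr.
Box C: F(C→D) = (3.2851 + 1.527) − 2.384 = 2.4281 Tg/yr.
Box D throughput = its input = 2.4281 Tg/yr; τ = 101.7 / 2.4281 = 41.88 yr.

41.9 yr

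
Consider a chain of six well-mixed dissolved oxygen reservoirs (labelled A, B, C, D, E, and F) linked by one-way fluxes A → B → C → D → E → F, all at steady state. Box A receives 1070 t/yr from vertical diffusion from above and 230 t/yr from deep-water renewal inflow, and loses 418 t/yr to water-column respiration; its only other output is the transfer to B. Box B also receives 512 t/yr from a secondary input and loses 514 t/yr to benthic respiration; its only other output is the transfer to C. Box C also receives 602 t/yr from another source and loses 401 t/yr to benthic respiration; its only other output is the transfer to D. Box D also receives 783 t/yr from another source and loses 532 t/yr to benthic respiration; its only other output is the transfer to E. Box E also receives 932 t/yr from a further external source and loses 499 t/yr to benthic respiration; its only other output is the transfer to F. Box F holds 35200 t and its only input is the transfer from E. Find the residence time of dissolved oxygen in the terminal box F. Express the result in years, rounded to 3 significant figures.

19.9 yr

Box A: F(A→B) = (1070 + 230) − 418 = 882.00 t/yr.
Box B: F(B→C) = (882.00 + 512) − 514 = 880.00 t/yr.
Box C: F(C→D) = (880.00 + 602) − 401 = 1081.0 t/yr.
Box D: F(D→E) = (1081.0 + 783) − 532 = 1332.0 t/yr.
Box E: F(E→F) = (1332.0 + 932) − 499 = 1765.0 t/yr.
Box F throughput = its input = 1765.0 t/yr; τ = 35200 / 1765.0 = 19.94 yr.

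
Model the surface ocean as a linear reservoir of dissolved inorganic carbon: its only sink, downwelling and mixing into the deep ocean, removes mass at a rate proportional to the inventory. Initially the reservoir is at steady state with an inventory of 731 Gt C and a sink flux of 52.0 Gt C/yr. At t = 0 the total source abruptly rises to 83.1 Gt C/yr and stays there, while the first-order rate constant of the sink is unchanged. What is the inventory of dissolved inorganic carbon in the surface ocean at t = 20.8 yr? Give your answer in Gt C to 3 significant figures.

The sink rate constant is k = F₀/M₀ = 52.0/731 = 0.07114 yr⁻¹.
Solving dM/dt = F₁ − kM with M(0) = M₀ gives M(t) = F₁/k + (M₀ − F₁/k)·e^(−kt).
F₁/k = 83.1/0.07114 = 1168.2 Gt C; kt = 0.07114 × 20.8 = 1.480, e^(−kt) = 0.2277.
M(20.8) = 1168.2 + (731 − 1168.2) × 0.2277 = 1168.2 − 99.56 = 1068.6 Gt C.

1070 Gt C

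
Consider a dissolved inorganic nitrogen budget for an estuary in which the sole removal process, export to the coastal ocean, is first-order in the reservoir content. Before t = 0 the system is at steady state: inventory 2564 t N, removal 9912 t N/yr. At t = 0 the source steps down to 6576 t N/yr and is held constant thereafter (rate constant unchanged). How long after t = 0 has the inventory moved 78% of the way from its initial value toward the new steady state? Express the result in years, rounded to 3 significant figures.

0.392 yr

τ = M₀/F₀ = 2564/9912 = 0.2587 yr.
The remaining gap fraction is e^(−t/τ); 78% covered ⇒ e^(−t/τ) = 0.220.
t = −τ ln(0.220) = 0.2587 × 1.514 = 0.3917 yr.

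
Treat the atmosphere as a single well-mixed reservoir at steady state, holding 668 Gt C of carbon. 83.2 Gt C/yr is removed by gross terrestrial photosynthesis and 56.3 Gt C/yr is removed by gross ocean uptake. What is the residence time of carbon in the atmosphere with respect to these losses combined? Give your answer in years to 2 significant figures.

4.8 yr

Total removal = 83.20 + 56.30 = 139.50 Gt C/yr.
τ = M / ΣF_out = 668 / 139.50 = 4.789 yr.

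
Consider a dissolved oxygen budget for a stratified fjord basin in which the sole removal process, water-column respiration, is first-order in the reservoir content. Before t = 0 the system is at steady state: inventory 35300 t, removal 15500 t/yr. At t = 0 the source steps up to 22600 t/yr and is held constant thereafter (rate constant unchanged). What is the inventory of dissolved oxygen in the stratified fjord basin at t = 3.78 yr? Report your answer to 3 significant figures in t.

τ = M₀/F₀ = 35300/15500 = 2.277 yr; rate constant k = 1/τ.
New steady state M_∞ = F₁/k = F₁·τ = 22600 × 2.277 = 51470 t.
M(t) = M_∞ + (M₀ − M_∞)·e^(−t/τ); t/τ = 3.78/2.277 = 1.660, so e^(−t/τ) = 0.1902.
M(t) = 51470 − 16170 × 0.1902 = 48394 t.

48400 t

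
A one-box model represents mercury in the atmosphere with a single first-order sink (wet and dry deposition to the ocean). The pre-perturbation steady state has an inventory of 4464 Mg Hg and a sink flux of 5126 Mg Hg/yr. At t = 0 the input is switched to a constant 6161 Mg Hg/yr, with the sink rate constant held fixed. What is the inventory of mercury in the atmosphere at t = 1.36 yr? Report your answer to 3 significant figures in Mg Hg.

Residence time τ = M₀/F₀ = 0.8709 yr. The eventual steady state is M_∞ = M₀·(F₁/F₀) = 4464 × 6161/5126 = 5365.3 Mg Hg.
The anomaly ΔM(t) = M(t) − M_∞ decays as ΔM₀·e^(−t/τ) with ΔM₀ = 4464 − 5365.3 = −901.3 Mg Hg.
At t = 1.36 yr, e^(−t/τ) = e^(−1.562) = 0.2098, so ΔM = −189.1 Mg Hg and M = 5365.3 − 189.1 = 5176.3 Mg Hg.

5180 Mg Hg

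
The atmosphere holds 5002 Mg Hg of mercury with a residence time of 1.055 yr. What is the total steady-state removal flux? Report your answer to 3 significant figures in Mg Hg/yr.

4740 Mg Hg/yr

F = M / τ = 5002 / 1.055 = 4741 Mg Hg/yr.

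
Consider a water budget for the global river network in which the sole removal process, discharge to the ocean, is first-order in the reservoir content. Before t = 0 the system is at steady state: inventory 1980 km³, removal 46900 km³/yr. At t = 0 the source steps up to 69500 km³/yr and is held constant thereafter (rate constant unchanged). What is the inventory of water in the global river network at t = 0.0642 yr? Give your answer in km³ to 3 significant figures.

2730 km³

τ = M₀/F₀ = 1980/46900 = 0.04222 yr; rate constant k = 1/τ.
New steady state M_∞ = F₁/k = F₁·τ = 69500 × 0.04222 = 2934.1 km³.
M(t) = M_∞ + (M₀ − M_∞)·e^(−t/τ); t/τ = 0.0642/0.04222 = 1.521, so e^(−t/τ) = 0.2186.
M(t) = 2934.1 − 954.1 × 0.2186 = 2725.6 km³.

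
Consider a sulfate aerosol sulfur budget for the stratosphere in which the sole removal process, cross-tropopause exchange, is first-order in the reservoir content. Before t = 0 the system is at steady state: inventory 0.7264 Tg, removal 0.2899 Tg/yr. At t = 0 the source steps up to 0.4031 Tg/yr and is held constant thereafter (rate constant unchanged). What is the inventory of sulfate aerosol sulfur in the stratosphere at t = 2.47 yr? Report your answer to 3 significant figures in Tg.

The sink rate constant is k = F₀/M₀ = 0.2899/0.7264 = 0.3991 yr⁻¹.
Solving dM/dt = F₁ − kM with M(0) = M₀ gives M(t) = F₁/k + (M₀ − F₁/k)·e^(−kt).
F₁/k = 0.4031/0.3991 = 1.0100 Tg; kt = 0.3991 × 2.47 = 0.9858, e^(−kt) = 0.3732.
M(2.47) = 1.0100 + (0.7264 − 1.0100) × 0.3732 = 1.0100 − 0.1058 = 0.90420 Tg.

0.904 Tg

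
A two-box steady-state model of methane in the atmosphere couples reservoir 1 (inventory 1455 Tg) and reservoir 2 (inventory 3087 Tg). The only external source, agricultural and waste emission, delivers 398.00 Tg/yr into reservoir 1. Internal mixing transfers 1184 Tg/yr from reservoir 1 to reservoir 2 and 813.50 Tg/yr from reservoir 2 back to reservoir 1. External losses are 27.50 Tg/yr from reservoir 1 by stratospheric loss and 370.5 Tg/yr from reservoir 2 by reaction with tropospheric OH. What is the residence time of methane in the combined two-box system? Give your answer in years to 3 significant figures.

11.4 yr

For the system as a whole, the A↔B exchange is internal and contributes nothing to the throughput; only the external sinks remove mass.
M_total = 1455 + 3087 = 4542.0 Tg.
ΣF_external_out = 27.50 + 370.5 = 398.00 Tg/yr.
τ = M_total / ΣF_ext = 4542.0 / 398.00 = 11.41 yr.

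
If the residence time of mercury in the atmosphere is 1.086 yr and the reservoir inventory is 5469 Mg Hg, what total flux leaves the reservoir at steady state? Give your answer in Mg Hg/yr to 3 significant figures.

5040 Mg Hg/yr

F = M / τ = 5469 / 1.086 = 5036 Mg Hg/yr.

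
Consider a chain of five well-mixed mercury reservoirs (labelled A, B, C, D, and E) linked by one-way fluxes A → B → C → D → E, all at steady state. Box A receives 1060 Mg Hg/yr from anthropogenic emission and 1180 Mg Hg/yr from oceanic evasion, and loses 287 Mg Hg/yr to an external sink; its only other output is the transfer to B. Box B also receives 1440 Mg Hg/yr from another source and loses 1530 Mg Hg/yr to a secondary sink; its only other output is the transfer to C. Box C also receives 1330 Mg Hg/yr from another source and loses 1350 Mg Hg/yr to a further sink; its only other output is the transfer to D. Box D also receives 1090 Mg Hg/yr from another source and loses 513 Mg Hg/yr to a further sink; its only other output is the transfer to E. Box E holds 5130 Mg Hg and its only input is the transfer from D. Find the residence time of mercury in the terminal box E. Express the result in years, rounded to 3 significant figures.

Box A: F(A→B) = (1060 + 1180) − 287 = 1953.0 Mg Hg/yr.
Box B: F(B→C) = (1953.0 + 1440) − 1530 = 1863.0 Mg Hg/yr.
Box C: F(C→D) = (1863.0 + 1330) − 1350 = 1843.0 Mg Hg/yr.
Box D: F(D→E) = (1843.0 + 1090) − 513 = 2420.0 Mg Hg/yr.
Box E throughput = its input = 2420.0 Mg Hg/yr; τ = 5130 / 2420.0 = 2.120 yr.

2.12 yr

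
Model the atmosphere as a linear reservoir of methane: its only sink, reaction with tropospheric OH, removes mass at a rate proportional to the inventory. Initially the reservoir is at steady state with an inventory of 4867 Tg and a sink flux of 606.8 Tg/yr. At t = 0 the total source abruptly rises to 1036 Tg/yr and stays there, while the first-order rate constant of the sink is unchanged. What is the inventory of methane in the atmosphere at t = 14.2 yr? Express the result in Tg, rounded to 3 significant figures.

Residence time τ = M₀/F₀ = 8.021 yr. The eventual steady state is M_∞ = M₀·(F₁/F₀) = 4867 × 1036/606.8 = 8309.5 Tg.
The anomaly ΔM(t) = M(t) − M_∞ decays as ΔM₀·e^(−t/τ) with ΔM₀ = 4867 − 8309.5 = −3443 Tg.
At t = 14.2 yr, e^(−t/τ) = e^(−1.770) = 0.1703, so ΔM = −586.1 Tg and M = 8309.5 − 586.1 = 7723.4 Tg.

7720 Tg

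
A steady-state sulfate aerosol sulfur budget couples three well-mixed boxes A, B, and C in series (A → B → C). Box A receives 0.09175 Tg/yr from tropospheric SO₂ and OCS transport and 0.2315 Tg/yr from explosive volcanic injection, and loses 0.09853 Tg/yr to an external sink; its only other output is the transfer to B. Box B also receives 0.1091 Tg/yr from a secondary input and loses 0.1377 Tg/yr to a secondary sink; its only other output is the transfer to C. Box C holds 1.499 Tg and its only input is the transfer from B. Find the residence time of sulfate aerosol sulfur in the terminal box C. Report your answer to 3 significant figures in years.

Box A: F(A→B) = (0.09175 + 0.2315) − 0.09853 = 0.22472 Tg/yr.
Box B: F(B→C) = (0.22472 + 0.1091) − 0.1377 = 0.19612 Tg/yr.
Box C throughput = its input = 0.19612 Tg/yr; τ = 1.499 / 0.19612 = 7.643 yr.

7.64 yr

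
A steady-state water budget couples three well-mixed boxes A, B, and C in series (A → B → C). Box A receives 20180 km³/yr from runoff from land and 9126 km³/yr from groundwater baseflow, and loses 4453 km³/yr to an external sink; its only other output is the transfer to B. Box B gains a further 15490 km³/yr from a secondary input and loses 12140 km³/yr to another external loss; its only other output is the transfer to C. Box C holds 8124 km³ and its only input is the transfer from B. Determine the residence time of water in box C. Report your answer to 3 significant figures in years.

Box A: F(A→B) = (20180 + 9126) − 4453 = 24853 km³/yr.
Box B: F(B→C) = (24853 + 15490) − 12140 = 28203 km³/yr.
Box C throughput = its input = 28203 km³/yr; τ = 8124 / 28203 = 0.2881 yr.

0.288 yr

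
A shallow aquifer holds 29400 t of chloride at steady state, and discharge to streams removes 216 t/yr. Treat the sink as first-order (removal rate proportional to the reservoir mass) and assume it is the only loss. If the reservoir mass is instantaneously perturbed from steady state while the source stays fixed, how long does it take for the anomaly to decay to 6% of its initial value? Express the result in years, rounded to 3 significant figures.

383 yr

For a linear reservoir the anomaly decays as exp(−t/τ) with τ = M/F = 29400/216 = 136.1 yr.
exp(−t/τ) = 0.06 ⇒ t = −τ ln(0.06) = 136.1 × 2.813 = 382.9 yr.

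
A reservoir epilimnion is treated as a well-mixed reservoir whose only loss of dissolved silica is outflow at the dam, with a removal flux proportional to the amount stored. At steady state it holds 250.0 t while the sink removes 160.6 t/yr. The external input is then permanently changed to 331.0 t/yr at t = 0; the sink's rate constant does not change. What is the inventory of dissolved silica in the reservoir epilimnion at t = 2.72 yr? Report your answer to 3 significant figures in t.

469 t

τ = M₀/F₀ = 250.0/160.6 = 1.557 yr; rate constant k = 1/τ.
New steady state M_∞ = F₁/k = F₁·τ = 331.0 × 1.557 = 515.26 t.
M(t) = M_∞ + (M₀ − M_∞)·e^(−t/τ); t/τ = 2.72/1.557 = 1.747, so e^(−t/τ) = 0.1742.
M(t) = 515.26 − 265.3 × 0.1742 = 469.04 t.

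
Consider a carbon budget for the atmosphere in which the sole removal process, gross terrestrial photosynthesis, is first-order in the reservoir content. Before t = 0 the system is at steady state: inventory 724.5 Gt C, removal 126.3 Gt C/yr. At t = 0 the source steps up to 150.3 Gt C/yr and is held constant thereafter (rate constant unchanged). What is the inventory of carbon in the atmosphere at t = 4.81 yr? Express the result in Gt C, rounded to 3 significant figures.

803 Gt C

Residence time τ = M₀/F₀ = 5.736 yr. The eventual steady state is M_∞ = M₀·(F₁/F₀) = 724.5 × 150.3/126.3 = 862.17 Gt C.
The anomaly ΔM(t) = M(t) − M_∞ decays as ΔM₀·e^(−t/τ) with ΔM₀ = 724.5 − 862.17 = −137.7 Gt C.
At t = 4.81 yr, e^(−t/τ) = e^(−0.8385) = 0.4324, so ΔM = −59.52 Gt C and M = 862.17 − 59.52 = 802.65 Gt C.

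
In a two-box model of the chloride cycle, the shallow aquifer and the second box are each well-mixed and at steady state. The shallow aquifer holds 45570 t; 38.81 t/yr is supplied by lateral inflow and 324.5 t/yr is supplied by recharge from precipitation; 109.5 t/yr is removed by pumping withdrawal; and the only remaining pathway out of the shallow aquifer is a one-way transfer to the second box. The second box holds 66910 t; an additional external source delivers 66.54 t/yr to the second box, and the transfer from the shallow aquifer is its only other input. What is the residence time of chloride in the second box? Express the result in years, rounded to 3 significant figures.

Balance the shallow aquifer: ΣF_in = 38.81 + 324.5 = 363.31 t/yr.
Transfer to the second box = ΣF_in − (109.5) = 253.81 t/yr.
Total input to the second box = 253.81 + 66.54 = 320.35 t/yr; at steady state this equals its total output.
τ = M / F = 66910 / 320.35 = 208.9 yr.

209 yr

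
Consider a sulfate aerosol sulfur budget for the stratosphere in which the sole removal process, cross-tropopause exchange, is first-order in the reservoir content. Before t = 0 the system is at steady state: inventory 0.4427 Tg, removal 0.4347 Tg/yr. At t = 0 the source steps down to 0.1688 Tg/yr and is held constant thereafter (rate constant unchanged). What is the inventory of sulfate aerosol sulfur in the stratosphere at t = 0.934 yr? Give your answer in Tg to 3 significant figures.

Residence time τ = M₀/F₀ = 1.018 yr. The eventual steady state is M_∞ = M₀·(F₁/F₀) = 0.4427 × 0.1688/0.4347 = 0.17191 Tg.
The anomaly ΔM(t) = M(t) − M_∞ decays as ΔM₀·e^(−t/τ) with ΔM₀ = 0.4427 − 0.17191 = 0.2708 Tg.
At t = 0.934 yr, e^(−t/τ) = e^(−0.9171) = 0.3997, so ΔM = 0.1082 Tg and M = 0.17191 + 0.1082 = 0.28013 Tg.

0.280 Tg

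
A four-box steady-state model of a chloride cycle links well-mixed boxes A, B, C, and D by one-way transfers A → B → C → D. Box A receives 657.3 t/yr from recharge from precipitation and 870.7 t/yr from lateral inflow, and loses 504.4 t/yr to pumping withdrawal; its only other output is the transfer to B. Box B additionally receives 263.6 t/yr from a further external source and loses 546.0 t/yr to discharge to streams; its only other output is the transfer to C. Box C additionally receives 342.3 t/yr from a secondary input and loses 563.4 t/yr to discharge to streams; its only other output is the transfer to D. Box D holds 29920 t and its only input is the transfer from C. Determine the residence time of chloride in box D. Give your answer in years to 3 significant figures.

Box A: F(A→B) = (657.3 + 870.7) − 504.4 = 1023.6 t/yr.
Box B: F(B→C) = (1023.6 + 263.6) − 546.0 = 741.20 t/yr.
Box C: F(C→D) = (741.20 + 342.3) − 563.4 = 520.10 t/yr.
Box D throughput = its input = 520.10 t/yr; τ = 29920 / 520.10 = 57.53 yr.

57.5 yr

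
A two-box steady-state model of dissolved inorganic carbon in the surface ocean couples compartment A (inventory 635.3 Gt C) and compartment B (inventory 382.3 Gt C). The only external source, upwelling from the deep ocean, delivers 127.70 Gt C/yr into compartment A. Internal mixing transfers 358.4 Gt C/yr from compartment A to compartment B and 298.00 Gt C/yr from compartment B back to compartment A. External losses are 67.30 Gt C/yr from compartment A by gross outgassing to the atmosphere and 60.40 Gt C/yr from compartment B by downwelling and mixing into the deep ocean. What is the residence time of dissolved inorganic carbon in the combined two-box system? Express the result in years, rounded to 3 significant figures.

For the system as a whole, the A↔B exchange is internal and contributes nothing to the throughput; only the external sinks remove mass.
M_total = 635.3 + 382.3 = 1017.6 Gt C.
ΣF_external_out = 67.30 + 60.40 = 127.70 Gt C/yr.
τ = M_total / ΣF_ext = 1017.6 / 127.70 = 7.969 yr.

7.97 yr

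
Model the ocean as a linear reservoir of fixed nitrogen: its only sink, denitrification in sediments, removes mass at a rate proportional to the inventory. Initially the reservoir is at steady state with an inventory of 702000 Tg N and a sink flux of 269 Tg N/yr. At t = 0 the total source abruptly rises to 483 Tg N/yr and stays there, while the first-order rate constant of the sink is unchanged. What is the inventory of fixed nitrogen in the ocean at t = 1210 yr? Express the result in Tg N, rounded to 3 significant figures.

909000 Tg N

The sink rate constant is k = F₀/M₀ = 269/702000 = 0.0003832 yr⁻¹.
Solving dM/dt = F₁ − kM with M(0) = M₀ gives M(t) = F₁/k + (M₀ − F₁/k)·e^(−kt).
F₁/k = 483/0.0003832 = 1.2605×10^6 Tg N; kt = 0.0003832 × 1210 = 0.4637, e^(−kt) = 0.6290.
M(1210) = 1.2605×10^6 + (702000 − 1.2605×10^6) × 0.6290 = 1.2605×10^6 − 351300 = 909200 Tg N.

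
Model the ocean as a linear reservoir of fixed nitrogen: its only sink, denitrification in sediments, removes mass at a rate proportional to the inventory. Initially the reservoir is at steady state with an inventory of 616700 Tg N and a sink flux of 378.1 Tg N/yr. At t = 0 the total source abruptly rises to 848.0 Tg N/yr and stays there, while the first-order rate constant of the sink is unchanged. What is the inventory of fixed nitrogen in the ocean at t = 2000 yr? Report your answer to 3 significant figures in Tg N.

1.16×10^6 Tg N

The sink rate constant is k = F₀/M₀ = 378.1/616700 = 0.0006131 yr⁻¹.
Solving dM/dt = F₁ − kM with M(0) = M₀ gives M(t) = F₁/k + (M₀ − F₁/k)·e^(−kt).
F₁/k = 848.0/0.0006131 = 1.3831×10^6 Tg N; kt = 0.0006131 × 2000 = 1.226, e^(−kt) = 0.2934.
M(2000) = 1.3831×10^6 + (616700 − 1.3831×10^6) × 0.2934 = 1.3831×10^6 − 224900 = 1.1583×10^6 Tg N.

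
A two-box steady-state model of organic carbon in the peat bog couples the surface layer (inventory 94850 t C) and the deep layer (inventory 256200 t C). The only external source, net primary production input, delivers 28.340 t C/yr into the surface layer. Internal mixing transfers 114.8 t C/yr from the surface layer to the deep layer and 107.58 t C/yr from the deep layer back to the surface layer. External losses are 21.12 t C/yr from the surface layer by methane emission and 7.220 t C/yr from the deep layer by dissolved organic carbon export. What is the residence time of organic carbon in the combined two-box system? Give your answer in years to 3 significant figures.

Treat the two boxes together as one reservoir: the mixing fluxes between them are internal recycling, so τ = ΣM / Σ(external losses).
M_total = 94850 + 256200 = 351050 t C.
ΣF_external_out = 21.12 + 7.220 = 28.340 t C/yr.
τ = M_total / ΣF_ext = 351050 / 28.340 = 12390 yr.

12400 yr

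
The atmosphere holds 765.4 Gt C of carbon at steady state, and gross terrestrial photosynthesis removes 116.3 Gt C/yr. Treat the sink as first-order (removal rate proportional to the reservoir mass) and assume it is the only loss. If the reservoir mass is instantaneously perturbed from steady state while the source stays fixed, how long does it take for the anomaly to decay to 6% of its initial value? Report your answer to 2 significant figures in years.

For a linear reservoir the anomaly decays as exp(−t/τ) with τ = M/F = 765.4/116.3 = 6.581 yr.
exp(−t/τ) = 0.06 ⇒ t = −τ ln(0.06) = 6.581 × 2.813 = 18.52 yr.

19 yr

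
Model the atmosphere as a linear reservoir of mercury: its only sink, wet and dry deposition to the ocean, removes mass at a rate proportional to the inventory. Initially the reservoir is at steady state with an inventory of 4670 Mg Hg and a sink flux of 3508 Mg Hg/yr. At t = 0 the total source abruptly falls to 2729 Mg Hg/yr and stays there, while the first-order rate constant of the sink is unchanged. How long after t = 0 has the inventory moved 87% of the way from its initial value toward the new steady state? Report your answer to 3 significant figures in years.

2.72 yr

τ = M₀/F₀ = 4670/3508 = 1.331 yr.
The remaining gap fraction is e^(−t/τ); 87% covered ⇒ e^(−t/τ) = 0.130.
t = −τ ln(0.130) = 1.331 × 2.040 = 2.716 yr.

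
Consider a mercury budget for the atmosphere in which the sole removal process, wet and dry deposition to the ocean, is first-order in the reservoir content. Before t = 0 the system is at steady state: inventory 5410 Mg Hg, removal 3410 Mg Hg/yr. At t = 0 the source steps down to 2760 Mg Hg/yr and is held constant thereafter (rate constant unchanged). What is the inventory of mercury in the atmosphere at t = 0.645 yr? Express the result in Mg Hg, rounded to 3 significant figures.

Residence time τ = M₀/F₀ = 1.587 yr. The eventual steady state is M_∞ = M₀·(F₁/F₀) = 5410 × 2760/3410 = 4378.8 Mg Hg.
The anomaly ΔM(t) = M(t) − M_∞ decays as ΔM₀·e^(−t/τ) with ΔM₀ = 5410 − 4378.8 = 1031 Mg Hg.
At t = 0.645 yr, e^(−t/τ) = e^(−0.4066) = 0.6659, so ΔM = 686.7 Mg Hg and M = 4378.8 + 686.7 = 5065.5 Mg Hg.

5070 Mg Hg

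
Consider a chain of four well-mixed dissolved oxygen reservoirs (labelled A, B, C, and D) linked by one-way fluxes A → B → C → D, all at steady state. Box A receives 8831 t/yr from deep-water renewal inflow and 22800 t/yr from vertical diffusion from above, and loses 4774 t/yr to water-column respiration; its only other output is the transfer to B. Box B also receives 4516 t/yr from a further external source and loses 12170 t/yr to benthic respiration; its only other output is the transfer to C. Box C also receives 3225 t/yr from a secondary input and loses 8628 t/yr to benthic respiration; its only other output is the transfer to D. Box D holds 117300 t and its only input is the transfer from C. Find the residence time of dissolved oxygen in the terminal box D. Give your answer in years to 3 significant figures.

Box A: F(A→B) = (8831 + 22800) − 4774 = 26857 t/yr.
Box B: F(B→C) = (26857 + 4516) − 12170 = 19203 t/yr.
Box C: F(C→D) = (19203 + 3225) − 8628 = 13800 t/yr.
Box D throughput = its input = 13800 t/yr; τ = 117300 / 13800 = 8.500 yr.

8.50 yr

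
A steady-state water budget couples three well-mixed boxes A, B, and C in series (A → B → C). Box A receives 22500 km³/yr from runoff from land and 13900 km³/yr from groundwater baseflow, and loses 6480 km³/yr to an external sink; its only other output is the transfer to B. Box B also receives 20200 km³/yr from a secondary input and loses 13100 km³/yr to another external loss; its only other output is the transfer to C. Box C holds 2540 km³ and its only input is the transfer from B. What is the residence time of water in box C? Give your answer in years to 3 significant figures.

0.0686 yr

Box A: F(A→B) = (22500 + 13900) − 6480 = 29920 km³/yr.
Box B: F(B→C) = (29920 + 20200) − 13100 = 37020 km³/yr.
Box C throughput = its input = 37020 km³/yr; τ = 2540 / 37020 = 0.06861 yr.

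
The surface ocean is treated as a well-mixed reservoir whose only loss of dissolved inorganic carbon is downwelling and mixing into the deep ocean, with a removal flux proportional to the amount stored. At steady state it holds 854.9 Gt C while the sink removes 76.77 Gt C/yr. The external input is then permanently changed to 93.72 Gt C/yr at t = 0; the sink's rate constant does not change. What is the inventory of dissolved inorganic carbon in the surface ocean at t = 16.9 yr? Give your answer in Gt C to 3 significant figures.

1000 Gt C

The sink rate constant is k = F₀/M₀ = 76.77/854.9 = 0.08980 yr⁻¹.
Solving dM/dt = F₁ − kM with M(0) = M₀ gives M(t) = F₁/k + (M₀ − F₁/k)·e^(−kt).
F₁/k = 93.72/0.08980 = 1043.7 Gt C; kt = 0.08980 × 16.9 = 1.518, e^(−kt) = 0.2192.
M(16.9) = 1043.7 + (854.9 − 1043.7) × 0.2192 = 1043.7 − 41.38 = 1002.3 Gt C.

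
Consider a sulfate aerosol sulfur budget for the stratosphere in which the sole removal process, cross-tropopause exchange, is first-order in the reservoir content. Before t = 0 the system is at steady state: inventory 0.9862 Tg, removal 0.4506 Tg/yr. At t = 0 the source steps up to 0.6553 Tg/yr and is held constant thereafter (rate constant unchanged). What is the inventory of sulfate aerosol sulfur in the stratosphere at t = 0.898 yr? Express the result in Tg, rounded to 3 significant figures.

1.14 Tg

τ = M₀/F₀ = 0.9862/0.4506 = 2.189 yr; rate constant k = 1/τ.
New steady state M_∞ = F₁/k = F₁·τ = 0.6553 × 2.189 = 1.4342 Tg.
M(t) = M_∞ + (M₀ − M_∞)·e^(−t/τ); t/τ = 0.898/2.189 = 0.4103, so e^(−t/τ) = 0.6635.
M(t) = 1.4342 − 0.4480 × 0.6635 = 1.1370 Tg.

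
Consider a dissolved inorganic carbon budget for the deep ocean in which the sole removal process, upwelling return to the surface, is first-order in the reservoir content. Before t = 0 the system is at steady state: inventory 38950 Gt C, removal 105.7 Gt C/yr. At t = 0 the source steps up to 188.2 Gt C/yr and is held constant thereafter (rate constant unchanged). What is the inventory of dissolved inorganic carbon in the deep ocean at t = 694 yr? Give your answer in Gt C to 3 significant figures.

64700 Gt C

The sink rate constant is k = F₀/M₀ = 105.7/38950 = 0.002714 yr⁻¹.
Solving dM/dt = F₁ − kM with M(0) = M₀ gives M(t) = F₁/k + (M₀ − F₁/k)·e^(−kt).
F₁/k = 188.2/0.002714 = 69351 Gt C; kt = 0.002714 × 694 = 1.883, e^(−kt) = 0.1521.
M(694) = 69351 + (38950 − 69351) × 0.1521 = 69351 − 4623 = 64727 Gt C.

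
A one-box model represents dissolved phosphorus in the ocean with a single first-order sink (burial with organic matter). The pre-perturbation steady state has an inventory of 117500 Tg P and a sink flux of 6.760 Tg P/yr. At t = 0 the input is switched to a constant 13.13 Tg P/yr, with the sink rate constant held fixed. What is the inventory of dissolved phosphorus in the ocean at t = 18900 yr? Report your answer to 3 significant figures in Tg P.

The sink rate constant is k = F₀/M₀ = 6.760/117500 = 5.753×10^-5 yr⁻¹.
Solving dM/dt = F₁ − kM with M(0) = M₀ gives M(t) = F₁/k + (M₀ − F₁/k)·e^(−kt).
F₁/k = 13.13/5.753×10^-5 = 228220 Tg P; kt = 5.753×10^-5 × 18900 = 1.087, e^(−kt) = 0.3371.
M(18900) = 228220 + (117500 − 228220) × 0.3371 = 228220 − 37320 = 190900 Tg P.

191000 Tg P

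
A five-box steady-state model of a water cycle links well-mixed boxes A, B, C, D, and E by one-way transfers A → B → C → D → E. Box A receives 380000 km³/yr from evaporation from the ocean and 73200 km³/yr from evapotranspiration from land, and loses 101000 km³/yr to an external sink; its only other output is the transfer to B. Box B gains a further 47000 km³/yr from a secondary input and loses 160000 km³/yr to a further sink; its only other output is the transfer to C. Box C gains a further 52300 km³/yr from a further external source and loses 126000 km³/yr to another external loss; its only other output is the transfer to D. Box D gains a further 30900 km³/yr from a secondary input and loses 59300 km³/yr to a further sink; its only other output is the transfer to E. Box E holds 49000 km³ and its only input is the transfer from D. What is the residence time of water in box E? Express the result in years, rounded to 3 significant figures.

Box A: F(A→B) = (380000 + 73200) − 101000 = 352200 km³/yr.
Box B: F(B→C) = (352200 + 47000) − 160000 = 239200 km³/yr.
Box C: F(C→D) = (239200 + 52300) − 126000 = 165500 km³/yr.
Box D: F(D→E) = (165500 + 30900) − 59300 = 137100 km³/yr.
Box E throughput = its input = 137100 km³/yr; τ = 49000 / 137100 = 0.3574 yr.

0.357 yr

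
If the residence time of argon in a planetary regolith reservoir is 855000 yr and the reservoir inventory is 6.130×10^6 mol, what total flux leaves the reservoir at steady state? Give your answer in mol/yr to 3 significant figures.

7.17 mol/yr

F = M / τ = 6.130×10^6 / 855000 = 7.170 mol/yr.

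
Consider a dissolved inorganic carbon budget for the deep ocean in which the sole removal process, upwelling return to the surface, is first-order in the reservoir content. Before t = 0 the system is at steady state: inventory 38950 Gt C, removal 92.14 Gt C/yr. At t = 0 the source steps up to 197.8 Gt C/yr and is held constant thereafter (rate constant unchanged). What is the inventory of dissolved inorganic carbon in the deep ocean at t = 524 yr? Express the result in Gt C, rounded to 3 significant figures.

τ = M₀/F₀ = 38950/92.14 = 422.7 yr; rate constant k = 1/τ.
New steady state M_∞ = F₁/k = F₁·τ = 197.8 × 422.7 = 83615 Gt C.
M(t) = M_∞ + (M₀ − M_∞)·e^(−t/τ); t/τ = 524/422.7 = 1.240, so e^(−t/τ) = 0.2895.
M(t) = 83615 − 44670 × 0.2895 = 70684 Gt C.

70700 Gt C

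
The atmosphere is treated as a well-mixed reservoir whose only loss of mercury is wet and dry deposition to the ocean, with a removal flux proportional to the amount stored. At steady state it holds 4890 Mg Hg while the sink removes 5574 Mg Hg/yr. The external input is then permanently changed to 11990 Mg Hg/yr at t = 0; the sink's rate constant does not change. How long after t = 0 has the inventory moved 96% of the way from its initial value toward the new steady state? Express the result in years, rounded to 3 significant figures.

τ = M₀/F₀ = 4890/5574 = 0.8773 yr.
The remaining gap fraction is e^(−t/τ); 96% covered ⇒ e^(−t/τ) = 0.0400.
t = −τ ln(0.0400) = 0.8773 × 3.219 = 2.824 yr.

2.82 yr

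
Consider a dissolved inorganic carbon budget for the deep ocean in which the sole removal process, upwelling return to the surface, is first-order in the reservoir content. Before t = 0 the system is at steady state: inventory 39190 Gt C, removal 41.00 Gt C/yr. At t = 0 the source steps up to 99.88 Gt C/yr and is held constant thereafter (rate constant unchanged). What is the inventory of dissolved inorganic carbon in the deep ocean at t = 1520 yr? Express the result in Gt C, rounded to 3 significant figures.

84000 Gt C

Residence time τ = M₀/F₀ = 955.9 yr. The eventual steady state is M_∞ = M₀·(F₁/F₀) = 39190 × 99.88/41.00 = 95471 Gt C.
The anomaly ΔM(t) = M(t) − M_∞ decays as ΔM₀·e^(−t/τ) with ΔM₀ = 39190 − 95471 = −56280 Gt C.
At t = 1520 yr, e^(−t/τ) = e^(−1.590) = 0.2039, so ΔM = −11470 Gt C and M = 95471 − 11470 = 83996 Gt C.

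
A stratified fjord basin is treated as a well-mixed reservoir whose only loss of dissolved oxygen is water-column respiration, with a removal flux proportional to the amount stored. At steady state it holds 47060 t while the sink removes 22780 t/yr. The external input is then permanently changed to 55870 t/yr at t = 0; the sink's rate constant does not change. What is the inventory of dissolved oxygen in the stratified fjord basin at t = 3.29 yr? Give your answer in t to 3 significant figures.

The sink rate constant is k = F₀/M₀ = 22780/47060 = 0.4841 yr⁻¹.
Solving dM/dt = F₁ − kM with M(0) = M₀ gives M(t) = F₁/k + (M₀ − F₁/k)·e^(−kt).
F₁/k = 55870/0.4841 = 115420 t; kt = 0.4841 × 3.29 = 1.593, e^(−kt) = 0.2034.
M(3.29) = 115420 + (47060 − 115420) × 0.2034 = 115420 − 13900 = 101510 t.

102000 t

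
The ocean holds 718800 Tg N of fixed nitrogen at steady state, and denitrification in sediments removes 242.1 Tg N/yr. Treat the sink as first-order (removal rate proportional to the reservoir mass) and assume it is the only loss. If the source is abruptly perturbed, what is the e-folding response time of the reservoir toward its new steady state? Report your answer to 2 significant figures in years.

3000 yr

For a linear reservoir the response time equals the residence time τ = M/F.
τ = 718800 / 242.1 = 2969 yr.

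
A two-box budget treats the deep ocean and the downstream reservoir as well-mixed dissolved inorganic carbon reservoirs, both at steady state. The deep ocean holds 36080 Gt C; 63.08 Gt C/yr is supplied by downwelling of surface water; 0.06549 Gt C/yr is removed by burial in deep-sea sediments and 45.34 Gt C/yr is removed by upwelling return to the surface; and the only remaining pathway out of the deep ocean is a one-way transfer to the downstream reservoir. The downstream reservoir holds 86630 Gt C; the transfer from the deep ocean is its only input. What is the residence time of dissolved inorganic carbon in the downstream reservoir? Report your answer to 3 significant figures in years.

Balance the deep ocean: ΣF_in = 63.080 Gt C/yr.
Transfer to the downstream reservoir = ΣF_in − (0.06549 + 45.34) = 17.675 Gt C/yr.
At steady state the output of the downstream reservoir equals its input, 17.675 Gt C/yr.
τ = M / F = 86630 / 17.675 = 4901 yr.

4900 yr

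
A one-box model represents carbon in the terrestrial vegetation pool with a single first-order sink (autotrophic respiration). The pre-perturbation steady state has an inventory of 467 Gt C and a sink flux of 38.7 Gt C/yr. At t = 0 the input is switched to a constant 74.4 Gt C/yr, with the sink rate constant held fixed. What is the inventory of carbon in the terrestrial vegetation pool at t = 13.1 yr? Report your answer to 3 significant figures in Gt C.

752 Gt C

Residence time τ = M₀/F₀ = 12.07 yr. The eventual steady state is M_∞ = M₀·(F₁/F₀) = 467 × 74.4/38.7 = 897.80 Gt C.
The anomaly ΔM(t) = M(t) − M_∞ decays as ΔM₀·e^(−t/τ) with ΔM₀ = 467 − 897.80 = −430.8 Gt C.
At t = 13.1 yr, e^(−t/τ) = e^(−1.086) = 0.3377, so ΔM = −145.5 Gt C and M = 897.80 − 145.5 = 752.32 Gt C.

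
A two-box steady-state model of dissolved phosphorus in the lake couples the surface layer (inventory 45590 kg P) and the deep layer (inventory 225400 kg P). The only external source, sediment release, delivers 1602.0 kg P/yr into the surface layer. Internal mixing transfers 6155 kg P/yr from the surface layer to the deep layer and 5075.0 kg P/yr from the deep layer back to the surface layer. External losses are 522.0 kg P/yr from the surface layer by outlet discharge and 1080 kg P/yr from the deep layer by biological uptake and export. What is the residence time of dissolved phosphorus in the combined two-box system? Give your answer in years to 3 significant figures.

169 yr

For the system as a whole, the A↔B exchange is internal and contributes nothing to the throughput; only the external sinks remove mass.
M_total = 45590 + 225400 = 270990 kg P.
ΣF_external_out = 522.0 + 1080 = 1602.0 kg P/yr.
τ = M_total / ΣF_ext = 270990 / 1602.0 = 169.2 yr.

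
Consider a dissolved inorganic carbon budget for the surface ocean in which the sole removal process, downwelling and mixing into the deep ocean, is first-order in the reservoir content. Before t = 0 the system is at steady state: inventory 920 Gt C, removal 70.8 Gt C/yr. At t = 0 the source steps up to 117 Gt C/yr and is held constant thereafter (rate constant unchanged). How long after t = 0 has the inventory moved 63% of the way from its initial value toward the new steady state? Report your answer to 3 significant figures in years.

12.9 yr

τ = M₀/F₀ = 920/70.8 = 12.99 yr.
The remaining gap fraction is e^(−t/τ); 63% covered ⇒ e^(−t/τ) = 0.370.
t = −τ ln(0.370) = 12.99 × 0.9943 = 12.92 yr.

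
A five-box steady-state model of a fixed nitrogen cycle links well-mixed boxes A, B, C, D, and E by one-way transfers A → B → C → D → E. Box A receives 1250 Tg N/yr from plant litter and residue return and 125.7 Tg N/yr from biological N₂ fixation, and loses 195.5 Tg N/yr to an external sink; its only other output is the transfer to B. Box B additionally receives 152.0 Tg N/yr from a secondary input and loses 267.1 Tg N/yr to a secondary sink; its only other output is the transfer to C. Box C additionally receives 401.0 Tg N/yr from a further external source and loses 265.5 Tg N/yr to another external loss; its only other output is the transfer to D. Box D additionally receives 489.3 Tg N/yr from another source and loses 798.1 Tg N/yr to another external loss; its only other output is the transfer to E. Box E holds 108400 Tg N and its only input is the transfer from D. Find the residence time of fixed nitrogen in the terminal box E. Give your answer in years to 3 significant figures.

122 yr

Box A: F(A→B) = (1250 + 125.7) − 195.5 = 1180.2 Tg N/yr.
Box B: F(B→C) = (1180.2 + 152.0) − 267.1 = 1065.1 Tg N/yr.
Box C: F(C→D) = (1065.1 + 401.0) − 265.5 = 1200.6 Tg N/yr.
Box D: F(D→E) = (1200.6 + 489.3) − 798.1 = 891.80 Tg N/yr.
Box E throughput = its input = 891.80 Tg N/yr; τ = 108400 / 891.80 = 121.6 yr.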